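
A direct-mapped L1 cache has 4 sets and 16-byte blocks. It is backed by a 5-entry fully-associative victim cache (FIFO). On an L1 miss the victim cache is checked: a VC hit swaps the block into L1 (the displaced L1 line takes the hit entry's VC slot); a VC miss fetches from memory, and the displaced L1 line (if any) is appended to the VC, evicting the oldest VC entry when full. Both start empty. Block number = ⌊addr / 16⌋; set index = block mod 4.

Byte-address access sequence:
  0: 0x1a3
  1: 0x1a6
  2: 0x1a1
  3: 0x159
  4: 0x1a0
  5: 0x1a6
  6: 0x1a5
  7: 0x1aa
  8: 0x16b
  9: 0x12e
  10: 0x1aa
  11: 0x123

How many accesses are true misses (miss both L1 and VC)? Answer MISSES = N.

0: 0x1a3 (blk 26, set 2) → MISS  vc=[]
1: 0x1a6 (blk 26, set 2) → L1-HIT  vc=[]
2: 0x1a1 (blk 26, set 2) → L1-HIT  vc=[]
3: 0x159 (blk 21, set 1) → MISS  vc=[]
4: 0x1a0 (blk 26, set 2) → L1-HIT  vc=[]
5: 0x1a6 (blk 26, set 2) → L1-HIT  vc=[]
6: 0x1a5 (blk 26, set 2) → L1-HIT  vc=[]
7: 0x1aa (blk 26, set 2) → L1-HIT  vc=[]
8: 0x16b (blk 22, set 2) → MISS  vc=[26]
9: 0x12e (blk 18, set 2) → MISS  vc=[26, 22]
10: 0x1aa (blk 26, set 2) → VC-HIT  vc=[18, 22]
11: 0x123 (blk 18, set 2) → VC-HIT  vc=[26, 22]

MISSES = 4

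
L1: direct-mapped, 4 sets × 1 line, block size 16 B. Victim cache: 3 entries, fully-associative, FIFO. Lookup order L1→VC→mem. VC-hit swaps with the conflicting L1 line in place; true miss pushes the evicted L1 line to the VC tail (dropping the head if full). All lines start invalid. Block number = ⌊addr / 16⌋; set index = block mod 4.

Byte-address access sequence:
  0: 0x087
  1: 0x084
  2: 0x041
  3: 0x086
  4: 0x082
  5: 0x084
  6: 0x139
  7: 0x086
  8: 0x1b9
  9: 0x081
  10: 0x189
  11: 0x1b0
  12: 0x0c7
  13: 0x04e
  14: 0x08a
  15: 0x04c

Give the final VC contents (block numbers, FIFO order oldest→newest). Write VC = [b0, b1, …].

VC = [8, 24, 12]

0: 0x87 (blk 8, set 0) → MISS  vc=[]
1: 0x84 (blk 8, set 0) → L1-HIT  vc=[]
2: 0x41 (blk 4, set 0) → MISS  vc=[8]
3: 0x86 (blk 8, set 0) → VC-HIT  vc=[4]
4: 0x82 (blk 8, set 0) → L1-HIT  vc=[4]
5: 0x84 (blk 8, set 0) → L1-HIT  vc=[4]
6: 0x139 (blk 19, set 3) → MISS  vc=[4]
7: 0x86 (blk 8, set 0) → L1-HIT  vc=[4]
8: 0x1b9 (blk 27, set 3) → MISS  vc=[4, 19]
9: 0x81 (blk 8, set 0) → L1-HIT  vc=[4, 19]
10: 0x189 (blk 24, set 0) → MISS  vc=[4, 19, 8]
11: 0x1b0 (blk 27, set 3) → L1-HIT  vc=[4, 19, 8]
12: 0xc7 (blk 12, set 0) → MISS  vc=[19, 8, 24]
13: 0x4e (blk 4, set 0) → MISS  vc=[8, 24, 12]
14: 0x8a (blk 8, set 0) → VC-HIT  vc=[4, 24, 12]
15: 0x4c (blk 4, set 0) → VC-HIT  vc=[8, 24, 12]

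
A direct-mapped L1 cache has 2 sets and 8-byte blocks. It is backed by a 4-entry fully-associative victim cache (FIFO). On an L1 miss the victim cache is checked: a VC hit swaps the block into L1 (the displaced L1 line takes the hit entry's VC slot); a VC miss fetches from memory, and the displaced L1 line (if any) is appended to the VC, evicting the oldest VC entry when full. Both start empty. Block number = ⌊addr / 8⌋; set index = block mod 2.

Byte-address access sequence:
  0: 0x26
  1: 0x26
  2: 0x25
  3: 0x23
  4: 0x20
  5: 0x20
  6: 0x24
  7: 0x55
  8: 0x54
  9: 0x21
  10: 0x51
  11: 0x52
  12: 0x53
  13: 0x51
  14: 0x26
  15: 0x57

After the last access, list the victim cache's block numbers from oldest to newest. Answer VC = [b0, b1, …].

  [0] addr=0x26 blk=4 s=0: MISS | VC []
  [1] addr=0x26 blk=4 s=0: L1-HIT | VC []
  [2] addr=0x25 blk=4 s=0: L1-HIT | VC []
  [3] addr=0x23 blk=4 s=0: L1-HIT | VC []
  [4] addr=0x20 blk=4 s=0: L1-HIT | VC []
  [5] addr=0x20 blk=4 s=0: L1-HIT | VC []
  [6] addr=0x24 blk=4 s=0: L1-HIT | VC []
  [7] addr=0x55 blk=10 s=0: MISS | VC [4]
  [8] addr=0x54 blk=10 s=0: L1-HIT | VC [4]
  [9] addr=0x21 blk=4 s=0: VC-HIT | VC [10]
  [10] addr=0x51 blk=10 s=0: VC-HIT | VC [4]
  [11] addr=0x52 blk=10 s=0: L1-HIT | VC [4]
  [12] addr=0x53 blk=10 s=0: L1-HIT | VC [4]
  [13] addr=0x51 blk=10 s=0: L1-HIT | VC [4]
  [14] addr=0x26 blk=4 s=0: VC-HIT | VC [10]
  [15] addr=0x57 blk=10 s=0: VC-HIT | VC [4]

VC = [4]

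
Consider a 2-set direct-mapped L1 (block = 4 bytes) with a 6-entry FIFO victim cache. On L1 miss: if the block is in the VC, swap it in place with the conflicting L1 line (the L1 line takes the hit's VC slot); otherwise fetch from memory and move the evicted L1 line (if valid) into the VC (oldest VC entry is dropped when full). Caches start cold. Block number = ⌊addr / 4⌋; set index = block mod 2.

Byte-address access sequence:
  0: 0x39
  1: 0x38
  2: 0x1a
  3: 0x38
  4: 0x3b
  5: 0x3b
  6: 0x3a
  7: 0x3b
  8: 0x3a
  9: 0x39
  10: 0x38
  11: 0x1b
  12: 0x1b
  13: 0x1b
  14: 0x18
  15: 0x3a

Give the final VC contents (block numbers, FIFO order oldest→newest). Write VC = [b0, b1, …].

VC = [6]

#0 0x39→b14/s0 MISS; vc=[]
#1 0x38→b14/s0 L1-HIT; vc=[]
#2 0x1a→b6/s0 MISS; vc=[14]
#3 0x38→b14/s0 VC-HIT; vc=[6]
#4 0x3b→b14/s0 L1-HIT; vc=[6]
#5 0x3b→b14/s0 L1-HIT; vc=[6]
#6 0x3a→b14/s0 L1-HIT; vc=[6]
#7 0x3b→b14/s0 L1-HIT; vc=[6]
#8 0x3a→b14/s0 L1-HIT; vc=[6]
#9 0x39→b14/s0 L1-HIT; vc=[6]
#10 0x38→b14/s0 L1-HIT; vc=[6]
#11 0x1b→b6/s0 VC-HIT; vc=[14]
#12 0x1b→b6/s0 L1-HIT; vc=[14]
#13 0x1b→b6/s0 L1-HIT; vc=[14]
#14 0x18→b6/s0 L1-HIT; vc=[14]
#15 0x3a→b14/s0 VC-HIT; vc=[6]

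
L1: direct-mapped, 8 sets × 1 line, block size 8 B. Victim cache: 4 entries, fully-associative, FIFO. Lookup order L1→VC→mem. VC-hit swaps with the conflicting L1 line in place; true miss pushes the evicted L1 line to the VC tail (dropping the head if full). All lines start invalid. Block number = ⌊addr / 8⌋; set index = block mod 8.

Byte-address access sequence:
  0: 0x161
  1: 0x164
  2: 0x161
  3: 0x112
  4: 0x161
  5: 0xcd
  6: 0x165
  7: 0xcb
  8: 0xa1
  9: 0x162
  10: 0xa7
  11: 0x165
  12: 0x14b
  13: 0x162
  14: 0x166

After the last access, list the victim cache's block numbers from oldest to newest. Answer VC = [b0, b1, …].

#0 0x161→b44/s4 MISS; vc=[]
#1 0x164→b44/s4 L1-HIT; vc=[]
#2 0x161→b44/s4 L1-HIT; vc=[]
#3 0x112→b34/s2 MISS; vc=[]
#4 0x161→b44/s4 L1-HIT; vc=[]
#5 0xcd→b25/s1 MISS; vc=[]
#6 0x165→b44/s4 L1-HIT; vc=[]
#7 0xcb→b25/s1 L1-HIT; vc=[]
#8 0xa1→b20/s4 MISS; vc=[44]
#9 0x162→b44/s4 VC-HIT; vc=[20]
#10 0xa7→b20/s4 VC-HIT; vc=[44]
#11 0x165→b44/s4 VC-HIT; vc=[20]
#12 0x14b→b41/s1 MISS; vc=[20,25]
#13 0x162→b44/s4 L1-HIT; vc=[20,25]
#14 0x166→b44/s4 L1-HIT; vc=[20,25]

VC = [20, 25]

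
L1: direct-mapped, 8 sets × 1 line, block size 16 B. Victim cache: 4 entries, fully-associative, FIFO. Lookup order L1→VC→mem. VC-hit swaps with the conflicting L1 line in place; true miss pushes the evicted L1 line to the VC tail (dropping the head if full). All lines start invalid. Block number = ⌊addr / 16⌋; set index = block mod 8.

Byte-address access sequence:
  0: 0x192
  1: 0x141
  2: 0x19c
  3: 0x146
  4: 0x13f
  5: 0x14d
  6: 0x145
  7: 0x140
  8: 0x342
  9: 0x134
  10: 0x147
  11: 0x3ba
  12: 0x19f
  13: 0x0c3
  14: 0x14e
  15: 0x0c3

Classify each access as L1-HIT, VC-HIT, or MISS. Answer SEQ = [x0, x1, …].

#0 0x192→b25/s1 MISS; vc=[]
#1 0x141→b20/s4 MISS; vc=[]
#2 0x19c→b25/s1 L1-HIT; vc=[]
#3 0x146→b20/s4 L1-HIT; vc=[]
#4 0x13f→b19/s3 MISS; vc=[]
#5 0x14d→b20/s4 L1-HIT; vc=[]
#6 0x145→b20/s4 L1-HIT; vc=[]
#7 0x140→b20/s4 L1-HIT; vc=[]
#8 0x342→b52/s4 MISS; vc=[20]
#9 0x134→b19/s3 L1-HIT; vc=[20]
#10 0x147→b20/s4 VC-HIT; vc=[52]
#11 0x3ba→b59/s3 MISS; vc=[52,19]
#12 0x19f→b25/s1 L1-HIT; vc=[52,19]
#13 0xc3→b12/s4 MISS; vc=[52,19,20]
#14 0x14e→b20/s4 VC-HIT; vc=[52,19,12]
#15 0xc3→b12/s4 VC-HIT; vc=[52,19,20]

SEQ = [MISS, MISS, L1-HIT, L1-HIT, MISS, L1-HIT, L1-HIT, L1-HIT, MISS, L1-HIT, VC-HIT, MISS, L1-HIT, MISS, VC-HIT, VC-HIT]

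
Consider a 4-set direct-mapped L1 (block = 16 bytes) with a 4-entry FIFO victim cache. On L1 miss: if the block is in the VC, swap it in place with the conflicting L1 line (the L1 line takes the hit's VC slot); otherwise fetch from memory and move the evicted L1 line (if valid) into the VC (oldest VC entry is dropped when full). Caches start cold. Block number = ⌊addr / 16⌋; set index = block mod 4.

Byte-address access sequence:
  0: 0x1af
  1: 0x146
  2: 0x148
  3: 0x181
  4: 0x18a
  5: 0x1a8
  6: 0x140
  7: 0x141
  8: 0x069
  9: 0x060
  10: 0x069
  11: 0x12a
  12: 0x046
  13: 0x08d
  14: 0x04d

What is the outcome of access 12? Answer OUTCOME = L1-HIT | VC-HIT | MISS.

OUTCOME = MISS

0: 0x1af (blk 26, set 2) → MISS  vc=[]
1: 0x146 (blk 20, set 0) → MISS  vc=[]
2: 0x148 (blk 20, set 0) → L1-HIT  vc=[]
3: 0x181 (blk 24, set 0) → MISS  vc=[20]
4: 0x18a (blk 24, set 0) → L1-HIT  vc=[20]
5: 0x1a8 (blk 26, set 2) → L1-HIT  vc=[20]
6: 0x140 (blk 20, set 0) → VC-HIT  vc=[24]
7: 0x141 (blk 20, set 0) → L1-HIT  vc=[24]
8: 0x69 (blk 6, set 2) → MISS  vc=[24, 26]
9: 0x60 (blk 6, set 2) → L1-HIT  vc=[24, 26]
10: 0x69 (blk 6, set 2) → L1-HIT  vc=[24, 26]
11: 0x12a (blk 18, set 2) → MISS  vc=[24, 26, 6]
12: 0x46 (blk 4, set 0) → MISS  vc=[24, 26, 6, 20]
13: 0x8d (blk 8, set 0) → MISS  vc=[26, 6, 20, 4]
14: 0x4d (blk 4, set 0) → VC-HIT  vc=[26, 6, 20, 8]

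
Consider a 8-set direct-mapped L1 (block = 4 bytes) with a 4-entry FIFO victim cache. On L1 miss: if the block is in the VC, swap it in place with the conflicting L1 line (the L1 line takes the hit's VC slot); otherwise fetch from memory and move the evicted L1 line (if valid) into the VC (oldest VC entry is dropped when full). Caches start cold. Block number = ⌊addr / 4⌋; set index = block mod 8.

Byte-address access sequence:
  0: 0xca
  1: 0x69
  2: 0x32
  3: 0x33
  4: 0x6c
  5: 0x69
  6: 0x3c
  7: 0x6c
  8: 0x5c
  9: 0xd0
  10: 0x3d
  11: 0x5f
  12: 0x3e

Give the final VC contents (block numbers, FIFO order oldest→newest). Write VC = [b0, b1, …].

VC = [50, 23, 12]

0: 0xca (blk 50, set 2) → MISS  vc=[]
1: 0x69 (blk 26, set 2) → MISS  vc=[50]
2: 0x32 (blk 12, set 4) → MISS  vc=[50]
3: 0x33 (blk 12, set 4) → L1-HIT  vc=[50]
4: 0x6c (blk 27, set 3) → MISS  vc=[50]
5: 0x69 (blk 26, set 2) → L1-HIT  vc=[50]
6: 0x3c (blk 15, set 7) → MISS  vc=[50]
7: 0x6c (blk 27, set 3) → L1-HIT  vc=[50]
8: 0x5c (blk 23, set 7) → MISS  vc=[50, 15]
9: 0xd0 (blk 52, set 4) → MISS  vc=[50, 15, 12]
10: 0x3d (blk 15, set 7) → VC-HIT  vc=[50, 23, 12]
11: 0x5f (blk 23, set 7) → VC-HIT  vc=[50, 15, 12]
12: 0x3e (blk 15, set 7) → VC-HIT  vc=[50, 23, 12]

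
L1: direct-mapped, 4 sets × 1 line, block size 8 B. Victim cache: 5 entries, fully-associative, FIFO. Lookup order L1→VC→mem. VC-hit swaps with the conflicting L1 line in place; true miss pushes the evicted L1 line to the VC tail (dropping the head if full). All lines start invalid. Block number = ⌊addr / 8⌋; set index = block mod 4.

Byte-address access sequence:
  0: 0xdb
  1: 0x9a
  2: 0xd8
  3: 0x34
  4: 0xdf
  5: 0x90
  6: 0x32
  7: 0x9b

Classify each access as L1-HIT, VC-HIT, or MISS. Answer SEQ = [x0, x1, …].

#0 0xdb→b27/s3 MISS; vc=[]
#1 0x9a→b19/s3 MISS; vc=[27]
#2 0xd8→b27/s3 VC-HIT; vc=[19]
#3 0x34→b6/s2 MISS; vc=[19]
#4 0xdf→b27/s3 L1-HIT; vc=[19]
#5 0x90→b18/s2 MISS; vc=[19,6]
#6 0x32→b6/s2 VC-HIT; vc=[19,18]
#7 0x9b→b19/s3 VC-HIT; vc=[27,18]

SEQ = [MISS, MISS, VC-HIT, MISS, L1-HIT, MISS, VC-HIT, VC-HIT]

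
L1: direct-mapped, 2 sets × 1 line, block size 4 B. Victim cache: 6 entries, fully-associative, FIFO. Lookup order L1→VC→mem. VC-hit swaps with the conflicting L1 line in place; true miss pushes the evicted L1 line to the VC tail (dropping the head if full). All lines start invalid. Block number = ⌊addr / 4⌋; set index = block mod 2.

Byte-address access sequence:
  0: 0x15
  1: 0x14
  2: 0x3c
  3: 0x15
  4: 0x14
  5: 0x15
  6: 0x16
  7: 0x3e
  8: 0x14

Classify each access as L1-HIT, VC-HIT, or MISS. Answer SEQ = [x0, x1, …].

SEQ = [MISS, L1-HIT, MISS, VC-HIT, L1-HIT, L1-HIT, L1-HIT, VC-HIT, VC-HIT]

#0 0x15→b5/s1 MISS; vc=[]
#1 0x14→b5/s1 L1-HIT; vc=[]
#2 0x3c→b15/s1 MISS; vc=[5]
#3 0x15→b5/s1 VC-HIT; vc=[15]
#4 0x14→b5/s1 L1-HIT; vc=[15]
#5 0x15→b5/s1 L1-HIT; vc=[15]
#6 0x16→b5/s1 L1-HIT; vc=[15]
#7 0x3e→b15/s1 VC-HIT; vc=[5]
#8 0x14→b5/s1 VC-HIT; vc=[15]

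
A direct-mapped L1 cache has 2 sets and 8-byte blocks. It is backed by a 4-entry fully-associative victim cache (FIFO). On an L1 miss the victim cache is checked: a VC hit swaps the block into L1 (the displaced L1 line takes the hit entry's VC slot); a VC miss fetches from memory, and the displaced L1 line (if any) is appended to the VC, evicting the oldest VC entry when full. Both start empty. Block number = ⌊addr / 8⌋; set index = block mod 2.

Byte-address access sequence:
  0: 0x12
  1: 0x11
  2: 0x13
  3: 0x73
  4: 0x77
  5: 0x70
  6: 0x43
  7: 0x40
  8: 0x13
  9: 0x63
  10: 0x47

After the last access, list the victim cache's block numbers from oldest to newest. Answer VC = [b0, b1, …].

VC = [12, 14, 2]

  [0] addr=0x12 blk=2 s=0: MISS | VC []
  [1] addr=0x11 blk=2 s=0: L1-HIT | VC []
  [2] addr=0x13 blk=2 s=0: L1-HIT | VC []
  [3] addr=0x73 blk=14 s=0: MISS | VC [2]
  [4] addr=0x77 blk=14 s=0: L1-HIT | VC [2]
  [5] addr=0x70 blk=14 s=0: L1-HIT | VC [2]
  [6] addr=0x43 blk=8 s=0: MISS | VC [2, 14]
  [7] addr=0x40 blk=8 s=0: L1-HIT | VC [2, 14]
  [8] addr=0x13 blk=2 s=0: VC-HIT | VC [8, 14]
  [9] addr=0x63 blk=12 s=0: MISS | VC [8, 14, 2]
  [10] addr=0x47 blk=8 s=0: VC-HIT | VC [12, 14, 2]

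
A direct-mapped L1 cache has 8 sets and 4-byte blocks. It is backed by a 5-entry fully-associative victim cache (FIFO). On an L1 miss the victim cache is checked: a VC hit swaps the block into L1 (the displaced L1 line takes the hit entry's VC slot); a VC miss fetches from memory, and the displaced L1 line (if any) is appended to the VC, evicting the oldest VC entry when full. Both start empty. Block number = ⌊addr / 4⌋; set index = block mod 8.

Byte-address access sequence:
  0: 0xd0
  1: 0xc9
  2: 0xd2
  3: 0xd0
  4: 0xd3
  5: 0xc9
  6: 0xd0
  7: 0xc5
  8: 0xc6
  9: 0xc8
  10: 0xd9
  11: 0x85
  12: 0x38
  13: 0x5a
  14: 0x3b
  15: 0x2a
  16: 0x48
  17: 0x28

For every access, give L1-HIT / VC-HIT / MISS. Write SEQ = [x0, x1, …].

SEQ = [MISS, MISS, L1-HIT, L1-HIT, L1-HIT, L1-HIT, L1-HIT, MISS, L1-HIT, L1-HIT, MISS, MISS, MISS, MISS, VC-HIT, MISS, MISS, VC-HIT]

#0 0xd0→b52/s4 MISS; vc=[]
#1 0xc9→b50/s2 MISS; vc=[]
#2 0xd2→b52/s4 L1-HIT; vc=[]
#3 0xd0→b52/s4 L1-HIT; vc=[]
#4 0xd3→b52/s4 L1-HIT; vc=[]
#5 0xc9→b50/s2 L1-HIT; vc=[]
#6 0xd0→b52/s4 L1-HIT; vc=[]
#7 0xc5→b49/s1 MISS; vc=[]
#8 0xc6→b49/s1 L1-HIT; vc=[]
#9 0xc8→b50/s2 L1-HIT; vc=[]
#10 0xd9→b54/s6 MISS; vc=[]
#11 0x85→b33/s1 MISS; vc=[49]
#12 0x38→b14/s6 MISS; vc=[49,54]
#13 0x5a→b22/s6 MISS; vc=[49,54,14]
#14 0x3b→b14/s6 VC-HIT; vc=[49,54,22]
#15 0x2a→b10/s2 MISS; vc=[49,54,22,50]
#16 0x48→b18/s2 MISS; vc=[49,54,22,50,10]
#17 0x28→b10/s2 VC-HIT; vc=[49,54,22,50,18]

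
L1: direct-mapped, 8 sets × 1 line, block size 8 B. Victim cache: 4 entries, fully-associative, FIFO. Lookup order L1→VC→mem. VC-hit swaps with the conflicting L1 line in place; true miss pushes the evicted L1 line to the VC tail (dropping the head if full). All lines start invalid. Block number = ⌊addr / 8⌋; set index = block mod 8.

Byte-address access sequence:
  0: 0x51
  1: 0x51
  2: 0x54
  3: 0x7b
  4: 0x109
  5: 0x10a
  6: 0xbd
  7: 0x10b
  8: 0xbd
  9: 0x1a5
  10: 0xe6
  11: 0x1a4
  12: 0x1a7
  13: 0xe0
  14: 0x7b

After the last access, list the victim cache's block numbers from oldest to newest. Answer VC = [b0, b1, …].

VC = [23, 52]

  [0] addr=0x51 blk=10 s=2: MISS | VC []
  [1] addr=0x51 blk=10 s=2: L1-HIT | VC []
  [2] addr=0x54 blk=10 s=2: L1-HIT | VC []
  [3] addr=0x7b blk=15 s=7: MISS | VC []
  [4] addr=0x109 blk=33 s=1: MISS | VC []
  [5] addr=0x10a blk=33 s=1: L1-HIT | VC []
  [6] addr=0xbd blk=23 s=7: MISS | VC [15]
  [7] addr=0x10b blk=33 s=1: L1-HIT | VC [15]
  [8] addr=0xbd blk=23 s=7: L1-HIT | VC [15]
  [9] addr=0x1a5 blk=52 s=4: MISS | VC [15]
  [10] addr=0xe6 blk=28 s=4: MISS | VC [15, 52]
  [11] addr=0x1a4 blk=52 s=4: VC-HIT | VC [15, 28]
  [12] addr=0x1a7 blk=52 s=4: L1-HIT | VC [15, 28]
  [13] addr=0xe0 blk=28 s=4: VC-HIT | VC [15, 52]
  [14] addr=0x7b blk=15 s=7: VC-HIT | VC [23, 52]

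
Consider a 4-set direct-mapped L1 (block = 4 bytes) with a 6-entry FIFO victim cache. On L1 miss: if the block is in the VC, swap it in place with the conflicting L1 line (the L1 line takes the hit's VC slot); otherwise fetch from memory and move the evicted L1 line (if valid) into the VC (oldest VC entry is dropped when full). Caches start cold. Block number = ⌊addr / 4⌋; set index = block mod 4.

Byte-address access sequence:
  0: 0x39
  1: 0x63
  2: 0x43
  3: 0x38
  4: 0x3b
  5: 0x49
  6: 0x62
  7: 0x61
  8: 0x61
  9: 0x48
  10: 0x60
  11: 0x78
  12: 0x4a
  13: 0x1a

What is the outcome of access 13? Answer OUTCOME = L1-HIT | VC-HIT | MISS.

OUTCOME = MISS

0: 0x39 (blk 14, set 2) → MISS  vc=[]
1: 0x63 (blk 24, set 0) → MISS  vc=[]
2: 0x43 (blk 16, set 0) → MISS  vc=[24]
3: 0x38 (blk 14, set 2) → L1-HIT  vc=[24]
4: 0x3b (blk 14, set 2) → L1-HIT  vc=[24]
5: 0x49 (blk 18, set 2) → MISS  vc=[24, 14]
6: 0x62 (blk 24, set 0) → VC-HIT  vc=[16, 14]
7: 0x61 (blk 24, set 0) → L1-HIT  vc=[16, 14]
8: 0x61 (blk 24, set 0) → L1-HIT  vc=[16, 14]
9: 0x48 (blk 18, set 2) → L1-HIT  vc=[16, 14]
10: 0x60 (blk 24, set 0) → L1-HIT  vc=[16, 14]
11: 0x78 (blk 30, set 2) → MISS  vc=[16, 14, 18]
12: 0x4a (blk 18, set 2) → VC-HIT  vc=[16, 14, 30]
13: 0x1a (blk 6, set 2) → MISS  vc=[16, 14, 30, 18]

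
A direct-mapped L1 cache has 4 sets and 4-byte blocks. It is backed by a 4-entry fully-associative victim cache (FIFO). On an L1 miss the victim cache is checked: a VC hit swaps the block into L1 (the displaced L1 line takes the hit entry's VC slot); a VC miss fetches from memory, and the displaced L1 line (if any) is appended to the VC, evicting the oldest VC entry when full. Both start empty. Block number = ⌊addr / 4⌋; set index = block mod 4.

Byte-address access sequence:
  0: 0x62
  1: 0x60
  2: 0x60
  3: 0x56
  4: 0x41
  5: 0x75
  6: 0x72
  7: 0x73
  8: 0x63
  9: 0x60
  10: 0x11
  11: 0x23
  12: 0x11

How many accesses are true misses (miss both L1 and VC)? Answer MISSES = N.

  [0] addr=0x62 blk=24 s=0: MISS | VC []
  [1] addr=0x60 blk=24 s=0: L1-HIT | VC []
  [2] addr=0x60 blk=24 s=0: L1-HIT | VC []
  [3] addr=0x56 blk=21 s=1: MISS | VC []
  [4] addr=0x41 blk=16 s=0: MISS | VC [24]
  [5] addr=0x75 blk=29 s=1: MISS | VC [24, 21]
  [6] addr=0x72 blk=28 s=0: MISS | VC [24, 21, 16]
  [7] addr=0x73 blk=28 s=0: L1-HIT | VC [24, 21, 16]
  [8] addr=0x63 blk=24 s=0: VC-HIT | VC [28, 21, 16]
  [9] addr=0x60 blk=24 s=0: L1-HIT | VC [28, 21, 16]
  [10] addr=0x11 blk=4 s=0: MISS | VC [28, 21, 16, 24]
  [11] addr=0x23 blk=8 s=0: MISS | VC [21, 16, 24, 4]
  [12] addr=0x11 blk=4 s=0: VC-HIT | VC [21, 16, 24, 8]

MISSES = 7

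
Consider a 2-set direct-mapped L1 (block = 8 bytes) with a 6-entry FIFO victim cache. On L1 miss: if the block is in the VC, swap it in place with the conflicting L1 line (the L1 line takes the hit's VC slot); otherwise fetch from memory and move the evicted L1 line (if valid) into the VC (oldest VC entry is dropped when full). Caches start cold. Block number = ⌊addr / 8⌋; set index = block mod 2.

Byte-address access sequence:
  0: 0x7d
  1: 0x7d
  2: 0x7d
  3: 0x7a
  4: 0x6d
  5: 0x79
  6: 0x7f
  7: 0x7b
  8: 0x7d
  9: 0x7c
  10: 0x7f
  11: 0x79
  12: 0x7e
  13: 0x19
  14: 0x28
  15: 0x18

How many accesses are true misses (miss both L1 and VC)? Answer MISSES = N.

MISSES = 4

#0 0x7d→b15/s1 MISS; vc=[]
#1 0x7d→b15/s1 L1-HIT; vc=[]
#2 0x7d→b15/s1 L1-HIT; vc=[]
#3 0x7a→b15/s1 L1-HIT; vc=[]
#4 0x6d→b13/s1 MISS; vc=[15]
#5 0x79→b15/s1 VC-HIT; vc=[13]
#6 0x7f→b15/s1 L1-HIT; vc=[13]
#7 0x7b→b15/s1 L1-HIT; vc=[13]
#8 0x7d→b15/s1 L1-HIT; vc=[13]
#9 0x7c→b15/s1 L1-HIT; vc=[13]
#10 0x7f→b15/s1 L1-HIT; vc=[13]
#11 0x79→b15/s1 L1-HIT; vc=[13]
#12 0x7e→b15/s1 L1-HIT; vc=[13]
#13 0x19→b3/s1 MISS; vc=[13,15]
#14 0x28→b5/s1 MISS; vc=[13,15,3]
#15 0x18→b3/s1 VC-HIT; vc=[13,15,5]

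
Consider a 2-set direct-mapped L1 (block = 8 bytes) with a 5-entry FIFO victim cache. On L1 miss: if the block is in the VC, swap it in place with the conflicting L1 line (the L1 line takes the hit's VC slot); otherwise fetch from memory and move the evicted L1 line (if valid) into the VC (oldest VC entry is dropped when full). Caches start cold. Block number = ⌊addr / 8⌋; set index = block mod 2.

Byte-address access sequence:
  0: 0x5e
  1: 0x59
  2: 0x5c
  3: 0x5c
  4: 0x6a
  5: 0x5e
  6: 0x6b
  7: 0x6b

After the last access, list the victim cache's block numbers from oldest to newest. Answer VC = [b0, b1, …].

  [0] addr=0x5e blk=11 s=1: MISS | VC []
  [1] addr=0x59 blk=11 s=1: L1-HIT | VC []
  [2] addr=0x5c blk=11 s=1: L1-HIT | VC []
  [3] addr=0x5c blk=11 s=1: L1-HIT | VC []
  [4] addr=0x6a blk=13 s=1: MISS | VC [11]
  [5] addr=0x5e blk=11 s=1: VC-HIT | VC [13]
  [6] addr=0x6b blk=13 s=1: VC-HIT | VC [11]
  [7] addr=0x6b blk=13 s=1: L1-HIT | VC [11]

VC = [11]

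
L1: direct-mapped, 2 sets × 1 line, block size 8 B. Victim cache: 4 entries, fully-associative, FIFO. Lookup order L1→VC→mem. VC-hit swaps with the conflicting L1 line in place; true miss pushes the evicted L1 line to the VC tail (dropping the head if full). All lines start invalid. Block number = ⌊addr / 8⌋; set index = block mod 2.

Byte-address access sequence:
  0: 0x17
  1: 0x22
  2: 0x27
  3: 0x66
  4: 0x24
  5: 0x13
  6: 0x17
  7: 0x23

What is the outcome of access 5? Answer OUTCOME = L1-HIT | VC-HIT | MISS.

  [0] addr=0x17 blk=2 s=0: MISS | VC []
  [1] addr=0x22 blk=4 s=0: MISS | VC [2]
  [2] addr=0x27 blk=4 s=0: L1-HIT | VC [2]
  [3] addr=0x66 blk=12 s=0: MISS | VC [2, 4]
  [4] addr=0x24 blk=4 s=0: VC-HIT | VC [2, 12]
  [5] addr=0x13 blk=2 s=0: VC-HIT | VC [4, 12]
  [6] addr=0x17 blk=2 s=0: L1-HIT | VC [4, 12]
  [7] addr=0x23 blk=4 s=0: VC-HIT | VC [2, 12]

OUTCOME = VC-HIT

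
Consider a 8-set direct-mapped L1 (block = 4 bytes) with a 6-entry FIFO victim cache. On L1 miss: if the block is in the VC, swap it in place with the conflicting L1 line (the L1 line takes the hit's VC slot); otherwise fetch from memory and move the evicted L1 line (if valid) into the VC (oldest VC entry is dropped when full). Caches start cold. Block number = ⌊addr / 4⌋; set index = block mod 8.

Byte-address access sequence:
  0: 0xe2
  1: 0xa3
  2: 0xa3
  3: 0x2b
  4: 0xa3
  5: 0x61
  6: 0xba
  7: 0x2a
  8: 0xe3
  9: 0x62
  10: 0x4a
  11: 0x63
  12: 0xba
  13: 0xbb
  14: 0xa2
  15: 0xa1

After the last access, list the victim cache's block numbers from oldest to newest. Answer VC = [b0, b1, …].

  [0] addr=0xe2 blk=56 s=0: MISS | VC []
  [1] addr=0xa3 blk=40 s=0: MISS | VC [56]
  [2] addr=0xa3 blk=40 s=0: L1-HIT | VC [56]
  [3] addr=0x2b blk=10 s=2: MISS | VC [56]
  [4] addr=0xa3 blk=40 s=0: L1-HIT | VC [56]
  [5] addr=0x61 blk=24 s=0: MISS | VC [56, 40]
  [6] addr=0xba blk=46 s=6: MISS | VC [56, 40]
  [7] addr=0x2a blk=10 s=2: L1-HIT | VC [56, 40]
  [8] addr=0xe3 blk=56 s=0: VC-HIT | VC [24, 40]
  [9] addr=0x62 blk=24 s=0: VC-HIT | VC [56, 40]
  [10] addr=0x4a blk=18 s=2: MISS | VC [56, 40, 10]
  [11] addr=0x63 blk=24 s=0: L1-HIT | VC [56, 40, 10]
  [12] addr=0xba blk=46 s=6: L1-HIT | VC [56, 40, 10]
  [13] addr=0xbb blk=46 s=6: L1-HIT | VC [56, 40, 10]
  [14] addr=0xa2 blk=40 s=0: VC-HIT | VC [56, 24, 10]
  [15] addr=0xa1 blk=40 s=0: L1-HIT | VC [56, 24, 10]

VC = [56, 24, 10]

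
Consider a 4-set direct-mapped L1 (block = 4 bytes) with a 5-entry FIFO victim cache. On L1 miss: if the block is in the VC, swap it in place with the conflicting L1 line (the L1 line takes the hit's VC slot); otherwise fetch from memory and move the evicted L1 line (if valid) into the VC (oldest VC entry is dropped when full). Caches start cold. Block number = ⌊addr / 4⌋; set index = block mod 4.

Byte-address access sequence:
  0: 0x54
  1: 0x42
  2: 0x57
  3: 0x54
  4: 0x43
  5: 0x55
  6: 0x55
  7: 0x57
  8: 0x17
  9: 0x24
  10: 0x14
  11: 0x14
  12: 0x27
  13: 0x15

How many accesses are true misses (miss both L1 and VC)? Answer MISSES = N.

#0 0x54→b21/s1 MISS; vc=[]
#1 0x42→b16/s0 MISS; vc=[]
#2 0x57→b21/s1 L1-HIT; vc=[]
#3 0x54→b21/s1 L1-HIT; vc=[]
#4 0x43→b16/s0 L1-HIT; vc=[]
#5 0x55→b21/s1 L1-HIT; vc=[]
#6 0x55→b21/s1 L1-HIT; vc=[]
#7 0x57→b21/s1 L1-HIT; vc=[]
#8 0x17→b5/s1 MISS; vc=[21]
#9 0x24→b9/s1 MISS; vc=[21,5]
#10 0x14→b5/s1 VC-HIT; vc=[21,9]
#11 0x14→b5/s1 L1-HIT; vc=[21,9]
#12 0x27→b9/s1 VC-HIT; vc=[21,5]
#13 0x15→b5/s1 VC-HIT; vc=[21,9]

MISSES = 4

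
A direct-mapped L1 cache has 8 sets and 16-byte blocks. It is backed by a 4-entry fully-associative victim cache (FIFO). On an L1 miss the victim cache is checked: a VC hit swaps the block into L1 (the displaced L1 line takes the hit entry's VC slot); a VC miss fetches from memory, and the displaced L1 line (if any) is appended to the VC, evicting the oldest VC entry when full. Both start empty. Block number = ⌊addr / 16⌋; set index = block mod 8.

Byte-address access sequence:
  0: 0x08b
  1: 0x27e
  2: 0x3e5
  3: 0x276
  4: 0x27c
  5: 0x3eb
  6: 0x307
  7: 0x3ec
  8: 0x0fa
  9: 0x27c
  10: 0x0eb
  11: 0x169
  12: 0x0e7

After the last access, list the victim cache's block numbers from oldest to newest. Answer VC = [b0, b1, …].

#0 0x8b→b8/s0 MISS; vc=[]
#1 0x27e→b39/s7 MISS; vc=[]
#2 0x3e5→b62/s6 MISS; vc=[]
#3 0x276→b39/s7 L1-HIT; vc=[]
#4 0x27c→b39/s7 L1-HIT; vc=[]
#5 0x3eb→b62/s6 L1-HIT; vc=[]
#6 0x307→b48/s0 MISS; vc=[8]
#7 0x3ec→b62/s6 L1-HIT; vc=[8]
#8 0xfa→b15/s7 MISS; vc=[8,39]
#9 0x27c→b39/s7 VC-HIT; vc=[8,15]
#10 0xeb→b14/s6 MISS; vc=[8,15,62]
#11 0x169→b22/s6 MISS; vc=[8,15,62,14]
#12 0xe7→b14/s6 VC-HIT; vc=[8,15,62,22]

VC = [8, 15, 62, 22]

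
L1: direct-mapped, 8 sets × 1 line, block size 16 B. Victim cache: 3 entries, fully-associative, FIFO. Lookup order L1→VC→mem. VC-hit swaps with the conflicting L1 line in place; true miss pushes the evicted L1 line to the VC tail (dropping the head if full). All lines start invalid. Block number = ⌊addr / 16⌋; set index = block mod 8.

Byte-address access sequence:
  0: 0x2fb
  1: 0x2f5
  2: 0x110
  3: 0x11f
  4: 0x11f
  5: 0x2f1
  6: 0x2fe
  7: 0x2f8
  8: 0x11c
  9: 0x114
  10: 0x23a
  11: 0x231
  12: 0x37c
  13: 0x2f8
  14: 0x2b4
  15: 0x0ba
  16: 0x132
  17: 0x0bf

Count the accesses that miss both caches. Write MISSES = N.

MISSES = 7

0: 0x2fb (blk 47, set 7) → MISS  vc=[]
1: 0x2f5 (blk 47, set 7) → L1-HIT  vc=[]
2: 0x110 (blk 17, set 1) → MISS  vc=[]
3: 0x11f (blk 17, set 1) → L1-HIT  vc=[]
4: 0x11f (blk 17, set 1) → L1-HIT  vc=[]
5: 0x2f1 (blk 47, set 7) → L1-HIT  vc=[]
6: 0x2fe (blk 47, set 7) → L1-HIT  vc=[]
7: 0x2f8 (blk 47, set 7) → L1-HIT  vc=[]
8: 0x11c (blk 17, set 1) → L1-HIT  vc=[]
9: 0x114 (blk 17, set 1) → L1-HIT  vc=[]
10: 0x23a (blk 35, set 3) → MISS  vc=[]
11: 0x231 (blk 35, set 3) → L1-HIT  vc=[]
12: 0x37c (blk 55, set 7) → MISS  vc=[47]
13: 0x2f8 (blk 47, set 7) → VC-HIT  vc=[55]
14: 0x2b4 (blk 43, set 3) → MISS  vc=[55, 35]
15: 0xba (blk 11, set 3) → MISS  vc=[55, 35, 43]
16: 0x132 (blk 19, set 3) → MISS  vc=[35, 43, 11]
17: 0xbf (blk 11, set 3) → VC-HIT  vc=[35, 43, 19]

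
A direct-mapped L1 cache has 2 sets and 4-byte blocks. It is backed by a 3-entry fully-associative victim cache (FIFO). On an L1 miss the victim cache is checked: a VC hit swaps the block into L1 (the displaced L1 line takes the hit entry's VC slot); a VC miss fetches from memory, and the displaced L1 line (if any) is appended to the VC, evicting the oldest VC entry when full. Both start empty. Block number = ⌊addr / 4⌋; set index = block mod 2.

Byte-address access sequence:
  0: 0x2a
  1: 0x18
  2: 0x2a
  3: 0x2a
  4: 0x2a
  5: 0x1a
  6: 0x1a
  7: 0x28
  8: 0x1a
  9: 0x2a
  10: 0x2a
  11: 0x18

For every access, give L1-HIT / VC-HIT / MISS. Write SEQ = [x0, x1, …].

SEQ = [MISS, MISS, VC-HIT, L1-HIT, L1-HIT, VC-HIT, L1-HIT, VC-HIT, VC-HIT, VC-HIT, L1-HIT, VC-HIT]

#0 0x2a→b10/s0 MISS; vc=[]
#1 0x18→b6/s0 MISS; vc=[10]
#2 0x2a→b10/s0 VC-HIT; vc=[6]
#3 0x2a→b10/s0 L1-HIT; vc=[6]
#4 0x2a→b10/s0 L1-HIT; vc=[6]
#5 0x1a→b6/s0 VC-HIT; vc=[10]
#6 0x1a→b6/s0 L1-HIT; vc=[10]
#7 0x28→b10/s0 VC-HIT; vc=[6]
#8 0x1a→b6/s0 VC-HIT; vc=[10]
#9 0x2a→b10/s0 VC-HIT; vc=[6]
#10 0x2a→b10/s0 L1-HIT; vc=[6]
#11 0x18→b6/s0 VC-HIT; vc=[10]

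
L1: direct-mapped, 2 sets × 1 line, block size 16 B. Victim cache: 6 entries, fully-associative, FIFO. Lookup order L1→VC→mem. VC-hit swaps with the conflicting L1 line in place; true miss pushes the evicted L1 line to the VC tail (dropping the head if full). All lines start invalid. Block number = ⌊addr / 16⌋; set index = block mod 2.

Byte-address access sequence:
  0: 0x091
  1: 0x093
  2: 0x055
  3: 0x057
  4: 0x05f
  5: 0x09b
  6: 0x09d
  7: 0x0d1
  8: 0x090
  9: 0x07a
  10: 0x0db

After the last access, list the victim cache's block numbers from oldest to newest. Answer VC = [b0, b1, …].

VC = [5, 7, 9]

#0 0x91→b9/s1 MISS; vc=[]
#1 0x93→b9/s1 L1-HIT; vc=[]
#2 0x55→b5/s1 MISS; vc=[9]
#3 0x57→b5/s1 L1-HIT; vc=[9]
#4 0x5f→b5/s1 L1-HIT; vc=[9]
#5 0x9b→b9/s1 VC-HIT; vc=[5]
#6 0x9d→b9/s1 L1-HIT; vc=[5]
#7 0xd1→b13/s1 MISS; vc=[5,9]
#8 0x90→b9/s1 VC-HIT; vc=[5,13]
#9 0x7a→b7/s1 MISS; vc=[5,13,9]
#10 0xdb→b13/s1 VC-HIT; vc=[5,7,9]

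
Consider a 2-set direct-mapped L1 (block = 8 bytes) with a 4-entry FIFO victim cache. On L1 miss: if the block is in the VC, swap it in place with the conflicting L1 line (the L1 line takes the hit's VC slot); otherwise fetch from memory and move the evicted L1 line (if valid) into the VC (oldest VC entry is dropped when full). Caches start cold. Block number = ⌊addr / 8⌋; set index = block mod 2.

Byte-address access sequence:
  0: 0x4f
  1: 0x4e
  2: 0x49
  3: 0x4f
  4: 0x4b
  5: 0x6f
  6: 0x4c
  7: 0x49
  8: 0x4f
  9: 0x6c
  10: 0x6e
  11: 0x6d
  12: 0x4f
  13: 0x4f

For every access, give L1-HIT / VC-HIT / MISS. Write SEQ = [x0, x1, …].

SEQ = [MISS, L1-HIT, L1-HIT, L1-HIT, L1-HIT, MISS, VC-HIT, L1-HIT, L1-HIT, VC-HIT, L1-HIT, L1-HIT, VC-HIT, L1-HIT]

#0 0x4f→b9/s1 MISS; vc=[]
#1 0x4e→b9/s1 L1-HIT; vc=[]
#2 0x49→b9/s1 L1-HIT; vc=[]
#3 0x4f→b9/s1 L1-HIT; vc=[]
#4 0x4b→b9/s1 L1-HIT; vc=[]
#5 0x6f→b13/s1 MISS; vc=[9]
#6 0x4c→b9/s1 VC-HIT; vc=[13]
#7 0x49→b9/s1 L1-HIT; vc=[13]
#8 0x4f→b9/s1 L1-HIT; vc=[13]
#9 0x6c→b13/s1 VC-HIT; vc=[9]
#10 0x6e→b13/s1 L1-HIT; vc=[9]
#11 0x6d→b13/s1 L1-HIT; vc=[9]
#12 0x4f→b9/s1 VC-HIT; vc=[13]
#13 0x4f→b9/s1 L1-HIT; vc=[13]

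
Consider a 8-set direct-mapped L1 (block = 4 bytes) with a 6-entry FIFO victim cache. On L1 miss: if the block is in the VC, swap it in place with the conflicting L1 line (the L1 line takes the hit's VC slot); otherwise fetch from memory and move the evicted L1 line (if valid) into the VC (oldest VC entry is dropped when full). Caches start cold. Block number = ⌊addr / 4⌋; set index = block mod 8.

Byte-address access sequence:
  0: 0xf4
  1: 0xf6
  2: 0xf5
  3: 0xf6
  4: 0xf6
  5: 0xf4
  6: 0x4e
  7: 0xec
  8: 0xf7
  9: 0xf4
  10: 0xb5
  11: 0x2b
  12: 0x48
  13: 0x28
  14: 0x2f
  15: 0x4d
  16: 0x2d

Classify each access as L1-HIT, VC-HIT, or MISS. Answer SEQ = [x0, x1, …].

SEQ = [MISS, L1-HIT, L1-HIT, L1-HIT, L1-HIT, L1-HIT, MISS, MISS, L1-HIT, L1-HIT, MISS, MISS, MISS, VC-HIT, MISS, VC-HIT, VC-HIT]

0: 0xf4 (blk 61, set 5) → MISS  vc=[]
1: 0xf6 (blk 61, set 5) → L1-HIT  vc=[]
2: 0xf5 (blk 61, set 5) → L1-HIT  vc=[]
3: 0xf6 (blk 61, set 5) → L1-HIT  vc=[]
4: 0xf6 (blk 61, set 5) → L1-HIT  vc=[]
5: 0xf4 (blk 61, set 5) → L1-HIT  vc=[]
6: 0x4e (blk 19, set 3) → MISS  vc=[]
7: 0xec (blk 59, set 3) → MISS  vc=[19]
8: 0xf7 (blk 61, set 5) → L1-HIT  vc=[19]
9: 0xf4 (blk 61, set 5) → L1-HIT  vc=[19]
10: 0xb5 (blk 45, set 5) → MISS  vc=[19, 61]
11: 0x2b (blk 10, set 2) → MISS  vc=[19, 61]
12: 0x48 (blk 18, set 2) → MISS  vc=[19, 61, 10]
13: 0x28 (blk 10, set 2) → VC-HIT  vc=[19, 61, 18]
14: 0x2f (blk 11, set 3) → MISS  vc=[19, 61, 18, 59]
15: 0x4d (blk 19, set 3) → VC-HIT  vc=[11, 61, 18, 59]
16: 0x2d (blk 11, set 3) → VC-HIT  vc=[19, 61, 18, 59]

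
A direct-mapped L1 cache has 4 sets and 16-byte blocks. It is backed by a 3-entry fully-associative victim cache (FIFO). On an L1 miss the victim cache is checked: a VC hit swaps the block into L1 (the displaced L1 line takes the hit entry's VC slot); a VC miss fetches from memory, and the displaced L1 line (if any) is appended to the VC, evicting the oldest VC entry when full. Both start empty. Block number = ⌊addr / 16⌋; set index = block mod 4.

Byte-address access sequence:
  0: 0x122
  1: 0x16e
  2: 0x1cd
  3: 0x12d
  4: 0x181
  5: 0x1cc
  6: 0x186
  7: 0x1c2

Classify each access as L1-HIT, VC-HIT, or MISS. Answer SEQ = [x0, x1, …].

0: 0x122 (blk 18, set 2) → MISS  vc=[]
1: 0x16e (blk 22, set 2) → MISS  vc=[18]
2: 0x1cd (blk 28, set 0) → MISS  vc=[18]
3: 0x12d (blk 18, set 2) → VC-HIT  vc=[22]
4: 0x181 (blk 24, set 0) → MISS  vc=[22, 28]
5: 0x1cc (blk 28, set 0) → VC-HIT  vc=[22, 24]
6: 0x186 (blk 24, set 0) → VC-HIT  vc=[22, 28]
7: 0x1c2 (blk 28, set 0) → VC-HIT  vc=[22, 24]

SEQ = [MISS, MISS, MISS, VC-HIT, MISS, VC-HIT, VC-HIT, VC-HIT]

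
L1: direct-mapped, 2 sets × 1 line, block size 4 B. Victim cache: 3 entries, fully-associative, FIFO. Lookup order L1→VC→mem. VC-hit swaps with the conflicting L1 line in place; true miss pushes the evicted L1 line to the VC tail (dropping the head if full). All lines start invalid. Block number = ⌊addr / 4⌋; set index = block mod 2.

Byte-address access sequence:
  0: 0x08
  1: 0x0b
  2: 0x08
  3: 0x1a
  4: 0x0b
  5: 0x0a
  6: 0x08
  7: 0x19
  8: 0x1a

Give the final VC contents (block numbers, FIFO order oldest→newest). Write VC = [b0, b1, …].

#0 0x8→b2/s0 MISS; vc=[]
#1 0xb→b2/s0 L1-HIT; vc=[]
#2 0x8→b2/s0 L1-HIT; vc=[]
#3 0x1a→b6/s0 MISS; vc=[2]
#4 0xb→b2/s0 VC-HIT; vc=[6]
#5 0xa→b2/s0 L1-HIT; vc=[6]
#6 0x8→b2/s0 L1-HIT; vc=[6]
#7 0x19→b6/s0 VC-HIT; vc=[2]
#8 0x1a→b6/s0 L1-HIT; vc=[2]

VC = [2]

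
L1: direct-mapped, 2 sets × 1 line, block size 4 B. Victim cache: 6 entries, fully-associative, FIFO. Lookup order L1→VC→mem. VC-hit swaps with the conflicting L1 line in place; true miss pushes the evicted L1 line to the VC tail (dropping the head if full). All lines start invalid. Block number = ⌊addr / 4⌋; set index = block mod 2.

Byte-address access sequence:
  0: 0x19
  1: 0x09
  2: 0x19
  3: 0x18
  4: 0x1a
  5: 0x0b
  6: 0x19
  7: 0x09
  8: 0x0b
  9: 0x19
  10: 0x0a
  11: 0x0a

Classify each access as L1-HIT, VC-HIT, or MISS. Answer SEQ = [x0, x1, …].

SEQ = [MISS, MISS, VC-HIT, L1-HIT, L1-HIT, VC-HIT, VC-HIT, VC-HIT, L1-HIT, VC-HIT, VC-HIT, L1-HIT]

0: 0x19 (blk 6, set 0) → MISS  vc=[]
1: 0x9 (blk 2, set 0) → MISS  vc=[6]
2: 0x19 (blk 6, set 0) → VC-HIT  vc=[2]
3: 0x18 (blk 6, set 0) → L1-HIT  vc=[2]
4: 0x1a (blk 6, set 0) → L1-HIT  vc=[2]
5: 0xb (blk 2, set 0) → VC-HIT  vc=[6]
6: 0x19 (blk 6, set 0) → VC-HIT  vc=[2]
7: 0x9 (blk 2, set 0) → VC-HIT  vc=[6]
8: 0xb (blk 2, set 0) → L1-HIT  vc=[6]
9: 0x19 (blk 6, set 0) → VC-HIT  vc=[2]
10: 0xa (blk 2, set 0) → VC-HIT  vc=[6]
11: 0xa (blk 2, set 0) → L1-HIT  vc=[6]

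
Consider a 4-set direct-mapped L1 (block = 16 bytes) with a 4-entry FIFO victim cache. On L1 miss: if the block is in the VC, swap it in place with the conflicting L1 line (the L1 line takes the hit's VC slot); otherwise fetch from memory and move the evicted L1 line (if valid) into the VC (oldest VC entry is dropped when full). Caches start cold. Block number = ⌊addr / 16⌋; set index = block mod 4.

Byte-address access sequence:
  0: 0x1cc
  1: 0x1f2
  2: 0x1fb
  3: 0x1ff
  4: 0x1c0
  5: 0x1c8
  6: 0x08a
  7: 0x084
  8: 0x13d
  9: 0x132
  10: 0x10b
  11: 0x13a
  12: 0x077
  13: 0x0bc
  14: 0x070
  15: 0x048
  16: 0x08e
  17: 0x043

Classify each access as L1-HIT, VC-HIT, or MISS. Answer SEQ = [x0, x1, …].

SEQ = [MISS, MISS, L1-HIT, L1-HIT, L1-HIT, L1-HIT, MISS, L1-HIT, MISS, L1-HIT, MISS, L1-HIT, MISS, MISS, VC-HIT, MISS, VC-HIT, VC-HIT]

0: 0x1cc (blk 28, set 0) → MISS  vc=[]
1: 0x1f2 (blk 31, set 3) → MISS  vc=[]
2: 0x1fb (blk 31, set 3) → L1-HIT  vc=[]
3: 0x1ff (blk 31, set 3) → L1-HIT  vc=[]
4: 0x1c0 (blk 28, set 0) → L1-HIT  vc=[]
5: 0x1c8 (blk 28, set 0) → L1-HIT  vc=[]
6: 0x8a (blk 8, set 0) → MISS  vc=[28]
7: 0x84 (blk 8, set 0) → L1-HIT  vc=[28]
8: 0x13d (blk 19, set 3) → MISS  vc=[28, 31]
9: 0x132 (blk 19, set 3) → L1-HIT  vc=[28, 31]
10: 0x10b (blk 16, set 0) → MISS  vc=[28, 31, 8]
11: 0x13a (blk 19, set 3) → L1-HIT  vc=[28, 31, 8]
12: 0x77 (blk 7, set 3) → MISS  vc=[28, 31, 8, 19]
13: 0xbc (blk 11, set 3) → MISS  vc=[31, 8, 19, 7]
14: 0x70 (blk 7, set 3) → VC-HIT  vc=[31, 8, 19, 11]
15: 0x48 (blk 4, set 0) → MISS  vc=[8, 19, 11, 16]
16: 0x8e (blk 8, set 0) → VC-HIT  vc=[4, 19, 11, 16]
17: 0x43 (blk 4, set 0) → VC-HIT  vc=[8, 19, 11, 16]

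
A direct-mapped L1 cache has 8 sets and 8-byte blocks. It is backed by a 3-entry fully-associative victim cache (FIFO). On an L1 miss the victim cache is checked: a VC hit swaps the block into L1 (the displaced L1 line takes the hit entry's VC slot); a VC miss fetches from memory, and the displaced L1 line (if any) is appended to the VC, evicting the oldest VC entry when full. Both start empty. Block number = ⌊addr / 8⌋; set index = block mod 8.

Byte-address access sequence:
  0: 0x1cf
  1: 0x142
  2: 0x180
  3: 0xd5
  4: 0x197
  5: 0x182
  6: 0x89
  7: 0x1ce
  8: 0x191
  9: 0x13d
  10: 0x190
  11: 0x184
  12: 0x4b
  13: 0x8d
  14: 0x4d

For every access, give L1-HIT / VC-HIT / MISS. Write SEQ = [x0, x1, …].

  [0] addr=0x1cf blk=57 s=1: MISS | VC []
  [1] addr=0x142 blk=40 s=0: MISS | VC []
  [2] addr=0x180 blk=48 s=0: MISS | VC [40]
  [3] addr=0xd5 blk=26 s=2: MISS | VC [40]
  [4] addr=0x197 blk=50 s=2: MISS | VC [40, 26]
  [5] addr=0x182 blk=48 s=0: L1-HIT | VC [40, 26]
  [6] addr=0x89 blk=17 s=1: MISS | VC [40, 26, 57]
  [7] addr=0x1ce blk=57 s=1: VC-HIT | VC [40, 26, 17]
  [8] addr=0x191 blk=50 s=2: L1-HIT | VC [40, 26, 17]
  [9] addr=0x13d blk=39 s=7: MISS | VC [40, 26, 17]
  [10] addr=0x190 blk=50 s=2: L1-HIT | VC [40, 26, 17]
  [11] addr=0x184 blk=48 s=0: L1-HIT | VC [40, 26, 17]
  [12] addr=0x4b blk=9 s=1: MISS | VC [26, 17, 57]
  [13] addr=0x8d blk=17 s=1: VC-HIT | VC [26, 9, 57]
  [14] addr=0x4d blk=9 s=1: VC-HIT | VC [26, 17, 57]

SEQ = [MISS, MISS, MISS, MISS, MISS, L1-HIT, MISS, VC-HIT, L1-HIT, MISS, L1-HIT, L1-HIT, MISS, VC-HIT, VC-HIT]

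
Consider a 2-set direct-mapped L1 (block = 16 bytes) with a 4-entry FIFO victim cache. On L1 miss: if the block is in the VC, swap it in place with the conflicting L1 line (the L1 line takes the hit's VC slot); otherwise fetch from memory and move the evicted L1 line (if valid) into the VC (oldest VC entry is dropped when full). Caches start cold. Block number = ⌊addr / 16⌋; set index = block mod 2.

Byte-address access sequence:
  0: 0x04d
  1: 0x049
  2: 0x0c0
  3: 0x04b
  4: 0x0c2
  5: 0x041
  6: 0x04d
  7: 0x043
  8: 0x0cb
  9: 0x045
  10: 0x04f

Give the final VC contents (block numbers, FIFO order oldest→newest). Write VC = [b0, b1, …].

VC = [12]

#0 0x4d→b4/s0 MISS; vc=[]
#1 0x49→b4/s0 L1-HIT; vc=[]
#2 0xc0→b12/s0 MISS; vc=[4]
#3 0x4b→b4/s0 VC-HIT; vc=[12]
#4 0xc2→b12/s0 VC-HIT; vc=[4]
#5 0x41→b4/s0 VC-HIT; vc=[12]
#6 0x4d→b4/s0 L1-HIT; vc=[12]
#7 0x43→b4/s0 L1-HIT; vc=[12]
#8 0xcb→b12/s0 VC-HIT; vc=[4]
#9 0x45→b4/s0 VC-HIT; vc=[12]
#10 0x4f→b4/s0 L1-HIT; vc=[12]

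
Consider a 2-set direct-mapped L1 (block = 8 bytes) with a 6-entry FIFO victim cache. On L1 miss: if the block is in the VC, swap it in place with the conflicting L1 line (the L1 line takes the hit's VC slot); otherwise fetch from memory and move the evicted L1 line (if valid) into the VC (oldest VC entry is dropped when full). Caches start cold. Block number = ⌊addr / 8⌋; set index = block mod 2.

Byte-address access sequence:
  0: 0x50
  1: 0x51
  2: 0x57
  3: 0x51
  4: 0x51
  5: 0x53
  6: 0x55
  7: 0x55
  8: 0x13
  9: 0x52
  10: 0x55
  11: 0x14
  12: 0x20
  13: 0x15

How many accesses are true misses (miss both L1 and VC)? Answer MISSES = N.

MISSES = 3

0: 0x50 (blk 10, set 0) → MISS  vc=[]
1: 0x51 (blk 10, set 0) → L1-HIT  vc=[]
2: 0x57 (blk 10, set 0) → L1-HIT  vc=[]
3: 0x51 (blk 10, set 0) → L1-HIT  vc=[]
4: 0x51 (blk 10, set 0) → L1-HIT  vc=[]
5: 0x53 (blk 10, set 0) → L1-HIT  vc=[]
6: 0x55 (blk 10, set 0) → L1-HIT  vc=[]
7: 0x55 (blk 10, set 0) → L1-HIT  vc=[]
8: 0x13 (blk 2, set 0) → MISS  vc=[10]
9: 0x52 (blk 10, set 0) → VC-HIT  vc=[2]
10: 0x55 (blk 10, set 0) → L1-HIT  vc=[2]
11: 0x14 (blk 2, set 0) → VC-HIT  vc=[10]
12: 0x20 (blk 4, set 0) → MISS  vc=[10, 2]
13: 0x15 (blk 2, set 0) → VC-HIT  vc=[10, 4]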